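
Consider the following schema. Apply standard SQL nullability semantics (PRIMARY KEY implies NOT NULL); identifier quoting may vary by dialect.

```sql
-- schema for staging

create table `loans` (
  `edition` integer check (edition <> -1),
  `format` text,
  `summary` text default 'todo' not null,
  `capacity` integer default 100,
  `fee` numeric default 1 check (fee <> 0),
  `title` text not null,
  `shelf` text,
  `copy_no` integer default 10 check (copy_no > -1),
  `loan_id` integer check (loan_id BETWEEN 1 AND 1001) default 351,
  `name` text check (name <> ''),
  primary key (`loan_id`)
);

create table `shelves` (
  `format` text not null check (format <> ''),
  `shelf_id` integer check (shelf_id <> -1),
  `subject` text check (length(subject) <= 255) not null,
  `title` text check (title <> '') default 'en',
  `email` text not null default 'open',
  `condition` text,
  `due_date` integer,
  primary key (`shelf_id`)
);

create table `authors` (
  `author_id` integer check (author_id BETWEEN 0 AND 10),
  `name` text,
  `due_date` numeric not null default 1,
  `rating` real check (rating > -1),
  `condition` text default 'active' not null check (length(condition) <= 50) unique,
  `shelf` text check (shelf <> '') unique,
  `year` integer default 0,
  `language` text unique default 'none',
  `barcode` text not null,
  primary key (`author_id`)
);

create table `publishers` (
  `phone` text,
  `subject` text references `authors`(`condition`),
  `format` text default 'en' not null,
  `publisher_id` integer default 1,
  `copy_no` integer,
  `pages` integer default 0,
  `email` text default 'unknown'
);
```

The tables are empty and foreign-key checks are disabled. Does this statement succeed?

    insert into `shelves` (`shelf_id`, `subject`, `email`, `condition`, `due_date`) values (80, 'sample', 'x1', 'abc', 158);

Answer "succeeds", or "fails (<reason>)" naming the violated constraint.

fails (NOT NULL on format)

format is omitted from the column list and has no DEFAULT, so it would receive NULL.
But format is declared NOT NULL.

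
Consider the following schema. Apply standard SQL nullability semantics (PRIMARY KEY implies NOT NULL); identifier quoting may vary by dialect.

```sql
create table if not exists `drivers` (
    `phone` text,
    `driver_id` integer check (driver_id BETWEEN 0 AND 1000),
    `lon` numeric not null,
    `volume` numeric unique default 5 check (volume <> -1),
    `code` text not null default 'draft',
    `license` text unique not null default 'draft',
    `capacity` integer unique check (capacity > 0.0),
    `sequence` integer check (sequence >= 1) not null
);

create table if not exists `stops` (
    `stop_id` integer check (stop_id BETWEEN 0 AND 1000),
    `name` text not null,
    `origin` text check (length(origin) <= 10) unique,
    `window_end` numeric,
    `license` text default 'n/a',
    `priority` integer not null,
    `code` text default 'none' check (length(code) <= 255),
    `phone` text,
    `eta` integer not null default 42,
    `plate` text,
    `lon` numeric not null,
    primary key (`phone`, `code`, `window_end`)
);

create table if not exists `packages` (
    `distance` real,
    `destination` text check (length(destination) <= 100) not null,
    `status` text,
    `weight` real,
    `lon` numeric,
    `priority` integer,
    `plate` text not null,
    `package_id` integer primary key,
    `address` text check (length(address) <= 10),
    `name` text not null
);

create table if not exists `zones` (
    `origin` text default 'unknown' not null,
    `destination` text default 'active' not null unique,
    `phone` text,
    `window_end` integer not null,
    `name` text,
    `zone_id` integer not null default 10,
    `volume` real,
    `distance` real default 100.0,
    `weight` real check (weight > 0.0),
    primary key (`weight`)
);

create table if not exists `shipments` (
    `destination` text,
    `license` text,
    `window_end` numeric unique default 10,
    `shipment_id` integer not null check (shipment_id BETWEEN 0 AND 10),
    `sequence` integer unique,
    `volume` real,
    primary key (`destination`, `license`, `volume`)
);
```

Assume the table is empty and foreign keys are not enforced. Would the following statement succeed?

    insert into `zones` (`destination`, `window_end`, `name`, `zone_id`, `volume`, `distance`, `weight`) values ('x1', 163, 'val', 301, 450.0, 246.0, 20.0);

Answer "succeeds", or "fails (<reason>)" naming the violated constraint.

succeeds

NOT NULL columns: destination is supplied; origin defaults to 'unknown'; weight is supplied; window_end is supplied; zone_id is supplied.
CHECK constraints: 20.0 satisfies (weight > 0.0).
No constraint is violated.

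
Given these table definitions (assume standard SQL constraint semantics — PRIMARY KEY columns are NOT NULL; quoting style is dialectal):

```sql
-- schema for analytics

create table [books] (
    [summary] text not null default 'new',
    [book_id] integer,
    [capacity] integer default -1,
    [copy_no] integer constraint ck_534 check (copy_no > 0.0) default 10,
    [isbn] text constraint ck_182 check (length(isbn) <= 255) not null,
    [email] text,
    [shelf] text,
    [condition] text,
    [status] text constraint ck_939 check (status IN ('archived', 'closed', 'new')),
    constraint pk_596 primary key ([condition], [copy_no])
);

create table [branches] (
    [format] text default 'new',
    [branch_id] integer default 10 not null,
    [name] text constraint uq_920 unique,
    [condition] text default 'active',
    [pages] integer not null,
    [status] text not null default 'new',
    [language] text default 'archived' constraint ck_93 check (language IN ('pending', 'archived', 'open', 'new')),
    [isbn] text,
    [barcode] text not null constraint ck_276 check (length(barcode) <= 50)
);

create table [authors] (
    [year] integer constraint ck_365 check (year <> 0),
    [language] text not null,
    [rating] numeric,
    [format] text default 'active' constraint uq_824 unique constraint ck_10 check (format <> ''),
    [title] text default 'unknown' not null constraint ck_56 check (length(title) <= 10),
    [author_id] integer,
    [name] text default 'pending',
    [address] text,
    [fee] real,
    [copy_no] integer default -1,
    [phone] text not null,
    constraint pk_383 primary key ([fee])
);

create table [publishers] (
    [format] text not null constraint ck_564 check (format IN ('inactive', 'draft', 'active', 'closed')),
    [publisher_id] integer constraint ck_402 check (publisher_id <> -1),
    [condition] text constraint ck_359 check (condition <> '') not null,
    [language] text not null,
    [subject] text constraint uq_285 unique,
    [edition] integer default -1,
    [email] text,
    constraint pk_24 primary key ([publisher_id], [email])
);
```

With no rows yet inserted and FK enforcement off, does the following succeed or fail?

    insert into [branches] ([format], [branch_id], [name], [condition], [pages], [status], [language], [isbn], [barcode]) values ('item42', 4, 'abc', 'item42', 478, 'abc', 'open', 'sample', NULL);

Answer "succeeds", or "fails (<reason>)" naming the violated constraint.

barcode is explicitly set to NULL, but barcode is declared NOT NULL.

fails (NOT NULL on barcode)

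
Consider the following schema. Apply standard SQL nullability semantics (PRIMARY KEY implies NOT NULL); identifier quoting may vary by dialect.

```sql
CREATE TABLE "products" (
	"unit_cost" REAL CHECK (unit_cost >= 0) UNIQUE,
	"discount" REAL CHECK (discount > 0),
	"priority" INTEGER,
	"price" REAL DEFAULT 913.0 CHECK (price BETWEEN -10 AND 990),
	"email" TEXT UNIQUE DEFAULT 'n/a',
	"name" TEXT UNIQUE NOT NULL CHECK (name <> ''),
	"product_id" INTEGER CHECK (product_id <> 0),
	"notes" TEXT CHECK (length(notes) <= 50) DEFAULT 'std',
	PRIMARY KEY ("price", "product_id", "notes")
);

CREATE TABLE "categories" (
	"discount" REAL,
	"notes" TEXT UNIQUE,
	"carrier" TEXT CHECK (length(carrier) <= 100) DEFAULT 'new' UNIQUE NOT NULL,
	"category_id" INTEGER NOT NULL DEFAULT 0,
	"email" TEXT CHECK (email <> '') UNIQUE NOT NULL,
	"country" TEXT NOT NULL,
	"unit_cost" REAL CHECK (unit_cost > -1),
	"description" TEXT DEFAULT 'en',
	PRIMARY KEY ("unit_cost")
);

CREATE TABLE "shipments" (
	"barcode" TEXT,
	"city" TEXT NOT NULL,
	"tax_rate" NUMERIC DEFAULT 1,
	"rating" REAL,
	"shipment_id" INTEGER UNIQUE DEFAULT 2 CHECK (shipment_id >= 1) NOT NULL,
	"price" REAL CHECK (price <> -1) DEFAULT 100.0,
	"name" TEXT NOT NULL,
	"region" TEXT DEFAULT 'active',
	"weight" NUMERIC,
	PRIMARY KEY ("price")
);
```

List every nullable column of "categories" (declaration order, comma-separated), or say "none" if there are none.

discount, notes, description

- discount: no NOT NULL constraint applies → nullable.
- notes: UNIQUE does not imply NOT NULL → nullable.
- carrier: declared NOT NULL → not nullable.
- category_id: declared NOT NULL → not nullable.
- email: declared NOT NULL → not nullable.
- country: declared NOT NULL → not nullable.
- unit_cost: part of the PRIMARY KEY, which implies NOT NULL → not nullable.
- description: DEFAULT only fills an omitted column; an explicit NULL is still allowed → nullable.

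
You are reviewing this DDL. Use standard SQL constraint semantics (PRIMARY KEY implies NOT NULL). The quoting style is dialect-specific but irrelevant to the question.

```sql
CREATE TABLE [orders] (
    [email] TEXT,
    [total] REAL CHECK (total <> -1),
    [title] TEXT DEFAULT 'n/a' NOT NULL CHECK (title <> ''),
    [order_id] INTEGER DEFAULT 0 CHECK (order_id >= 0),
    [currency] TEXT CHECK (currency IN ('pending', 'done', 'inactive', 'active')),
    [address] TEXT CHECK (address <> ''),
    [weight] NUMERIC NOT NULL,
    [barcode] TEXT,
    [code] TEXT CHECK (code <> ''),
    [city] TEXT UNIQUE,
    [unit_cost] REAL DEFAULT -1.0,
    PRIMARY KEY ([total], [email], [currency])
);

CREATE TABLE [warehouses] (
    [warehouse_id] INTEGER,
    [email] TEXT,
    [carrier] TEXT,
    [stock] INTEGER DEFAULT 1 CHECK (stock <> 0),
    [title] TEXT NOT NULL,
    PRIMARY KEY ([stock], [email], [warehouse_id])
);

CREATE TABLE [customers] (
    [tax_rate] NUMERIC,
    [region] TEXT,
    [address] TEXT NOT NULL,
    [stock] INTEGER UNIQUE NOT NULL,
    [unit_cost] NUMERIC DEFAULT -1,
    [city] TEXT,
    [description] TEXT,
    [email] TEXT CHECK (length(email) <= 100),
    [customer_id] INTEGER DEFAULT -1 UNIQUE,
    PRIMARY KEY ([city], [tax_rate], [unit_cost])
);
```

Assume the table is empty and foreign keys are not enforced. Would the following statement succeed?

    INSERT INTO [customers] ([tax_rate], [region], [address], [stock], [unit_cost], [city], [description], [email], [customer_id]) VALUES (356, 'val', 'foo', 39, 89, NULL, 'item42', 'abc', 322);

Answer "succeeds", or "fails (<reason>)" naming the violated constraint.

city is explicitly set to NULL, but city is part of the PRIMARY KEY (implied NOT NULL).

fails (NOT NULL on city)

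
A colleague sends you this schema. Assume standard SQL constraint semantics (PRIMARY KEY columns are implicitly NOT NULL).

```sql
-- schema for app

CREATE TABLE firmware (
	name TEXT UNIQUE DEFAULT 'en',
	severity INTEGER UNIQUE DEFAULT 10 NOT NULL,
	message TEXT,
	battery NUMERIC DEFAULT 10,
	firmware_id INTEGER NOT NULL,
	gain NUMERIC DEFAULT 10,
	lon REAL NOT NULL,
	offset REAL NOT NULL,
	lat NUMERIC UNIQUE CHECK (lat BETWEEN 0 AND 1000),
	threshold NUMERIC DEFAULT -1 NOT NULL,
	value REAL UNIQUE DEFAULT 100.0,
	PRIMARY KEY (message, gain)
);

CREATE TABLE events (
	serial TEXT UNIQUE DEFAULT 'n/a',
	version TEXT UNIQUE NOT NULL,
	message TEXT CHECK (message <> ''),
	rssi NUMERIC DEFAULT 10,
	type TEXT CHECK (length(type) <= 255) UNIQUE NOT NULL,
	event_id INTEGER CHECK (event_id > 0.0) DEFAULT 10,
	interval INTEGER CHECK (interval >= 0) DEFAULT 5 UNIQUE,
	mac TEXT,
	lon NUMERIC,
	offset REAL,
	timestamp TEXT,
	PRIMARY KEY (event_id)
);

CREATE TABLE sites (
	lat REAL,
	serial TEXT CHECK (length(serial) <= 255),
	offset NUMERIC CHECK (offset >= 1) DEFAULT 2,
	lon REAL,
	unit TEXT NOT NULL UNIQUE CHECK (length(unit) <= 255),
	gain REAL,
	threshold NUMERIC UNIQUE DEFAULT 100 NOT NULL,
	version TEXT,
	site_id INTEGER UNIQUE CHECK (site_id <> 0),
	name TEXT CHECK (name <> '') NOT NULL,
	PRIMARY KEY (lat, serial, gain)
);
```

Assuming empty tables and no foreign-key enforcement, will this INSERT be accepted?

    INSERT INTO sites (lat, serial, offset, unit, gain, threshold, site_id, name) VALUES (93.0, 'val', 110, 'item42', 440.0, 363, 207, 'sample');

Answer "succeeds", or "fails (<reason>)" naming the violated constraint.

succeeds

NOT NULL columns: gain is supplied; lat is supplied; name is supplied; serial is supplied; threshold is supplied; unit is supplied.
CHECK constraints: 'val' satisfies (length(serial) <= 255); 110 satisfies (offset >= 1); 'item42' satisfies (length(unit) <= 255); 207 satisfies (site_id <> 0); 'sample' satisfies (name <> '').
No constraint is violated.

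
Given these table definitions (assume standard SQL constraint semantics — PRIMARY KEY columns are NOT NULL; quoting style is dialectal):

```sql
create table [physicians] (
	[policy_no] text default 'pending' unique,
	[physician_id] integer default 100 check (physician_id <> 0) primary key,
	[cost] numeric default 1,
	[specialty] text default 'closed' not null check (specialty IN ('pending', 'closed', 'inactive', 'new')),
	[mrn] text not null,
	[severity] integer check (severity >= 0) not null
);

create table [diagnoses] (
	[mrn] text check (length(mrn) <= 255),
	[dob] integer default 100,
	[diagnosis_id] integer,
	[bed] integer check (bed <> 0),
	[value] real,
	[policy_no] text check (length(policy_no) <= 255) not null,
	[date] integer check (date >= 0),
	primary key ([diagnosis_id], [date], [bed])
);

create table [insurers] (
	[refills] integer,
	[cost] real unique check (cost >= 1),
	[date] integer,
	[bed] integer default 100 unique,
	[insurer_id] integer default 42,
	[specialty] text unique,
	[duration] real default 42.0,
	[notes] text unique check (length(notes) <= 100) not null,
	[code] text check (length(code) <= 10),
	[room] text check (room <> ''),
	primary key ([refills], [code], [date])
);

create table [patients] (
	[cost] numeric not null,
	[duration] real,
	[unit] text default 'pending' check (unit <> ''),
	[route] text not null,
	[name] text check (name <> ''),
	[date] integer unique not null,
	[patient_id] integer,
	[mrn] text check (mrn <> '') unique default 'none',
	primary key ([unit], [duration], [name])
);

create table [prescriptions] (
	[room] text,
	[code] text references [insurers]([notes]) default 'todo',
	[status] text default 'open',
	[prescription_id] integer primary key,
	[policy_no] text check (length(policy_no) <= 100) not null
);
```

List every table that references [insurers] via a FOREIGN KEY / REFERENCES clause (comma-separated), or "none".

prescriptions

- prescriptions.code references insurers(notes).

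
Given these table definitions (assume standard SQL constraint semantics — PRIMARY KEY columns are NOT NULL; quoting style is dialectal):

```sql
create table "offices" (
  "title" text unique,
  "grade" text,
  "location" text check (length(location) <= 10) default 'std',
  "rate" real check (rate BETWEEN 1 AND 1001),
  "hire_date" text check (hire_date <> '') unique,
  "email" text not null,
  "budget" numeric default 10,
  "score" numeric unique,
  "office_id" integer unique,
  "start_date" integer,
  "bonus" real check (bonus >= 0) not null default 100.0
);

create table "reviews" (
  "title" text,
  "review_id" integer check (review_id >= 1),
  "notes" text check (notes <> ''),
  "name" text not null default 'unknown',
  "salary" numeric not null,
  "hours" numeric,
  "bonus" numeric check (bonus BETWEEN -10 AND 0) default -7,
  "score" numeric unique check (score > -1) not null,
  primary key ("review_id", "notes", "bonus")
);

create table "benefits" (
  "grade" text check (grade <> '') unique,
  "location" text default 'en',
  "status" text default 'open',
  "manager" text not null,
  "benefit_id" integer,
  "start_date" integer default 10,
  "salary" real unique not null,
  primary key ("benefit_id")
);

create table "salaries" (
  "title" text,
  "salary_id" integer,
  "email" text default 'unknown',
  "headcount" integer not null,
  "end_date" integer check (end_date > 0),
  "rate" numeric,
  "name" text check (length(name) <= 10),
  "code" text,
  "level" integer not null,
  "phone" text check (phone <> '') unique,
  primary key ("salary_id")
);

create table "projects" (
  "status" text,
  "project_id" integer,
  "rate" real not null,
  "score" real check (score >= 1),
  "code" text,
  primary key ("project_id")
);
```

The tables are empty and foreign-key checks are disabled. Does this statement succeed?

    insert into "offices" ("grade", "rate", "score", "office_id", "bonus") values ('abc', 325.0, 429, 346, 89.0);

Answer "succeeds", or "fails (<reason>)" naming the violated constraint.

fails (NOT NULL on email)

email is omitted from the column list and has no DEFAULT, so it would receive NULL.
But email is declared NOT NULL.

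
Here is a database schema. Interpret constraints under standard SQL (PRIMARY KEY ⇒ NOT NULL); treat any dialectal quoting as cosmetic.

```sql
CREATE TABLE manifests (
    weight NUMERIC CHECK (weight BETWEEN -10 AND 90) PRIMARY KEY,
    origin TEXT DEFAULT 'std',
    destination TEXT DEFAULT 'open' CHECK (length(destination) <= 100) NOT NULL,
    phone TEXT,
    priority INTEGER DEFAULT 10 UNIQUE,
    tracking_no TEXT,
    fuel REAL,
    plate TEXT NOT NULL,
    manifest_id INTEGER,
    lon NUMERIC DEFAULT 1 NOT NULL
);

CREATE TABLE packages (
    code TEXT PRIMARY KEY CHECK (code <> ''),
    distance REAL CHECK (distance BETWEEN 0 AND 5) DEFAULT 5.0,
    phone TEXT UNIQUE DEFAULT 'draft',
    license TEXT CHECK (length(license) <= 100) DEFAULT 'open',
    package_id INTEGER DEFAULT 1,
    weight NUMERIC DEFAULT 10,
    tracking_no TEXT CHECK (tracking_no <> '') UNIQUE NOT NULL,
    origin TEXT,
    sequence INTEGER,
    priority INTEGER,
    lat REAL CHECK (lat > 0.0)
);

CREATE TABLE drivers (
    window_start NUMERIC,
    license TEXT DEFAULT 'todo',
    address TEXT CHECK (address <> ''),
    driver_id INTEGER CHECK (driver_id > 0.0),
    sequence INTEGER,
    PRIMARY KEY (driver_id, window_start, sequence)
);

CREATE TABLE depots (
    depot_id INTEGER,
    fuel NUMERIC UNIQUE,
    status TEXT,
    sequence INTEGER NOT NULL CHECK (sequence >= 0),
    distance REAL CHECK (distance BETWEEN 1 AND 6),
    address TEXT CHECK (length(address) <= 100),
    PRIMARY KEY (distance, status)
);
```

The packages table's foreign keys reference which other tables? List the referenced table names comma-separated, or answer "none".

No column in packages has a REFERENCES clause.

none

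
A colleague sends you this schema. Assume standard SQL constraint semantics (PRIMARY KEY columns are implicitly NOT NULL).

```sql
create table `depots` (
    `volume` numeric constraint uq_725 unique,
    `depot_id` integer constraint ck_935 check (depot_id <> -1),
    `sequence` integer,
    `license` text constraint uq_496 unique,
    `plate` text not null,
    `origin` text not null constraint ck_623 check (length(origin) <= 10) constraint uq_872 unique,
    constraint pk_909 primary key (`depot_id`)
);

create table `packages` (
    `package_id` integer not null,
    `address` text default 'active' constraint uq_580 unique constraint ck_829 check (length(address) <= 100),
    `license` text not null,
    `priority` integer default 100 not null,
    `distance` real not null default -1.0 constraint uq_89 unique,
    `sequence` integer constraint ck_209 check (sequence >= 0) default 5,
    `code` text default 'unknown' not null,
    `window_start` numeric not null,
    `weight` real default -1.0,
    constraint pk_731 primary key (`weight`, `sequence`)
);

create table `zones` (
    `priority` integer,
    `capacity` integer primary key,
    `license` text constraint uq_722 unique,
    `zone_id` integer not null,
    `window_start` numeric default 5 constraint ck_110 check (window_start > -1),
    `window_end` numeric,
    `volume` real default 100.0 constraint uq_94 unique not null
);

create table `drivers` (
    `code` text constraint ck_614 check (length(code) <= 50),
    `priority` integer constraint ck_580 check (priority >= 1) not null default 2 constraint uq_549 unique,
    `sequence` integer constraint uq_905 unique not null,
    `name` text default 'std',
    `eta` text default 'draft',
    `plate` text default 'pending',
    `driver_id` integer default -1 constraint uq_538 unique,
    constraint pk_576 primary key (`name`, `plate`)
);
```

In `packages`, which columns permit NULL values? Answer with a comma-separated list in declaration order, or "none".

- package_id: declared NOT NULL → not nullable.
- address: CHECK does not forbid NULL (a CHECK constraint passes when its expression is NULL) → nullable.
- license: declared NOT NULL → not nullable.
- priority: declared NOT NULL → not nullable.
- distance: declared NOT NULL → not nullable.
- sequence: part of the PRIMARY KEY, which implies NOT NULL → not nullable.
- code: declared NOT NULL → not nullable.
- window_start: declared NOT NULL → not nullable.
- weight: part of the PRIMARY KEY, which implies NOT NULL → not nullable.

address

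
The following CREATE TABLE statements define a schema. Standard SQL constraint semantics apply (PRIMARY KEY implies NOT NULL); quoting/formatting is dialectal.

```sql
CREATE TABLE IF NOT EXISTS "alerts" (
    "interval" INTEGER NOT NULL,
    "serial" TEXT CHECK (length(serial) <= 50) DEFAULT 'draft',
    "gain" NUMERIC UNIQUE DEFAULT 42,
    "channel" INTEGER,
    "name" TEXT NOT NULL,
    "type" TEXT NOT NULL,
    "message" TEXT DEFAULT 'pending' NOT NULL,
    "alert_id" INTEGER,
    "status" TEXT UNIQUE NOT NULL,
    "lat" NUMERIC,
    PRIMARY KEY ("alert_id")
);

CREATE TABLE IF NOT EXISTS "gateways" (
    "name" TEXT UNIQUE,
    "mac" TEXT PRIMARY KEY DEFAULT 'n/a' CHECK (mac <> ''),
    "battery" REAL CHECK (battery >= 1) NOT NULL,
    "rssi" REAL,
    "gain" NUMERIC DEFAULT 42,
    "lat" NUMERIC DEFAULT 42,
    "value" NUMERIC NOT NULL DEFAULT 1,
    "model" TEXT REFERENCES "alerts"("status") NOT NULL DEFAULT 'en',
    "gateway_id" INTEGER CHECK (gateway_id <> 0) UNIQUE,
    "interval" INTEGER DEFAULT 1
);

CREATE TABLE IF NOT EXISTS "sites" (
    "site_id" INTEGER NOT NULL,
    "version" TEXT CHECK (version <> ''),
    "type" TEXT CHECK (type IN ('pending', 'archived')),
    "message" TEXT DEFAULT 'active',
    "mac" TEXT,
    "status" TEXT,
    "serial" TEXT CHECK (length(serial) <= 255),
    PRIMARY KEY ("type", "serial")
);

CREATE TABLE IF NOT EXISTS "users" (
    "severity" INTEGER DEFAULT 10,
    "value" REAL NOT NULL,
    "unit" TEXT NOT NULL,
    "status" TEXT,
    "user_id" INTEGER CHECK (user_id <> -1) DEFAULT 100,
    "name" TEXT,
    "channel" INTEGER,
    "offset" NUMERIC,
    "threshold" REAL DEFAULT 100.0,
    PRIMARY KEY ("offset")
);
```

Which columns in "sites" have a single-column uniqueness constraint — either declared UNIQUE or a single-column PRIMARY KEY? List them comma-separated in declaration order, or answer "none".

- site_id: no UNIQUE or single-column PK constraint.
- version: no UNIQUE or single-column PK constraint.
- type: part of a composite PRIMARY KEY — only the tuple is unique, not this column on its own.
- message: no UNIQUE or single-column PK constraint.
- mac: no UNIQUE or single-column PK constraint.
- status: no UNIQUE or single-column PK constraint.
- serial: part of a composite PRIMARY KEY — only the tuple is unique, not this column on its own.

none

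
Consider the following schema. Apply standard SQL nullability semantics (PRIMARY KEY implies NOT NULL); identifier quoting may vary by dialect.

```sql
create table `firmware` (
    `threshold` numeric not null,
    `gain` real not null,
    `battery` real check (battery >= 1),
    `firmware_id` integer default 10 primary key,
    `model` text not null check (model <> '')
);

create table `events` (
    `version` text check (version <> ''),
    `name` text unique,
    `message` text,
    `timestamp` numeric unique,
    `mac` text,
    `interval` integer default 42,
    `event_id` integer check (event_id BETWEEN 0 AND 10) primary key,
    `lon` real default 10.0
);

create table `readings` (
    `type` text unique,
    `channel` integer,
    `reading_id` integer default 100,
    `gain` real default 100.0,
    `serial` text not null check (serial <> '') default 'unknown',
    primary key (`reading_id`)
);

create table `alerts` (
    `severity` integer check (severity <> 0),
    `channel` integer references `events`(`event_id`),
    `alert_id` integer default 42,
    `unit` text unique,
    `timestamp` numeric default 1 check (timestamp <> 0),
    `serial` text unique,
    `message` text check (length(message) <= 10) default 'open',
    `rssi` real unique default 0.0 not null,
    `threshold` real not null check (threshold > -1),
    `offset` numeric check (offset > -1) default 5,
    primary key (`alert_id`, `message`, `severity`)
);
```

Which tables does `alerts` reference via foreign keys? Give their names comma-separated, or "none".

events

- channel REFERENCES events(event_id).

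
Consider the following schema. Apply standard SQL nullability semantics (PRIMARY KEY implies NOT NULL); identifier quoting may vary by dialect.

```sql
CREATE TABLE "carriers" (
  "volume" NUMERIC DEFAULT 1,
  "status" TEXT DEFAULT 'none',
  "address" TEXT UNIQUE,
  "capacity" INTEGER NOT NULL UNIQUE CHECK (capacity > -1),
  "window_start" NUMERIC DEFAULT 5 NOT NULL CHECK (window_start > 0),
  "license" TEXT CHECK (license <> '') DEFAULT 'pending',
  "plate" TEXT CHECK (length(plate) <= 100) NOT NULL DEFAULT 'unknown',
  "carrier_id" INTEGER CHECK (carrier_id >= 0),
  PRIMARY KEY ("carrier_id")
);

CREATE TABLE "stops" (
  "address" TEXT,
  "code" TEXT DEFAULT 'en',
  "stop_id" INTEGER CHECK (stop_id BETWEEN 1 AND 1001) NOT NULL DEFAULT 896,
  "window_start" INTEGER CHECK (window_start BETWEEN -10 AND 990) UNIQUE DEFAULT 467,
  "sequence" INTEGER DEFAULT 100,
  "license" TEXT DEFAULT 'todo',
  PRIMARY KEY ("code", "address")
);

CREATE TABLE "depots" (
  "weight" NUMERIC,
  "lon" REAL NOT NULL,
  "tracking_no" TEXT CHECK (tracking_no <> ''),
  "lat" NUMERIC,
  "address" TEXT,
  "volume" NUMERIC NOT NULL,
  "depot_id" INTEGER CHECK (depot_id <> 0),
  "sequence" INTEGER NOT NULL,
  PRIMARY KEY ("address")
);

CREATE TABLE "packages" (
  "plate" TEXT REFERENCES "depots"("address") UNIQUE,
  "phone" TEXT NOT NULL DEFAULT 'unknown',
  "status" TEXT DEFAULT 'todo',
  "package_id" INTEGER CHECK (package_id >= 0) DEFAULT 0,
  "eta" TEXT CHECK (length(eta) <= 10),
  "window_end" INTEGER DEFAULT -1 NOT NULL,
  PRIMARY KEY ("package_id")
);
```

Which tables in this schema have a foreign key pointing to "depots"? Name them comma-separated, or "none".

packages

- packages.plate references depots(address).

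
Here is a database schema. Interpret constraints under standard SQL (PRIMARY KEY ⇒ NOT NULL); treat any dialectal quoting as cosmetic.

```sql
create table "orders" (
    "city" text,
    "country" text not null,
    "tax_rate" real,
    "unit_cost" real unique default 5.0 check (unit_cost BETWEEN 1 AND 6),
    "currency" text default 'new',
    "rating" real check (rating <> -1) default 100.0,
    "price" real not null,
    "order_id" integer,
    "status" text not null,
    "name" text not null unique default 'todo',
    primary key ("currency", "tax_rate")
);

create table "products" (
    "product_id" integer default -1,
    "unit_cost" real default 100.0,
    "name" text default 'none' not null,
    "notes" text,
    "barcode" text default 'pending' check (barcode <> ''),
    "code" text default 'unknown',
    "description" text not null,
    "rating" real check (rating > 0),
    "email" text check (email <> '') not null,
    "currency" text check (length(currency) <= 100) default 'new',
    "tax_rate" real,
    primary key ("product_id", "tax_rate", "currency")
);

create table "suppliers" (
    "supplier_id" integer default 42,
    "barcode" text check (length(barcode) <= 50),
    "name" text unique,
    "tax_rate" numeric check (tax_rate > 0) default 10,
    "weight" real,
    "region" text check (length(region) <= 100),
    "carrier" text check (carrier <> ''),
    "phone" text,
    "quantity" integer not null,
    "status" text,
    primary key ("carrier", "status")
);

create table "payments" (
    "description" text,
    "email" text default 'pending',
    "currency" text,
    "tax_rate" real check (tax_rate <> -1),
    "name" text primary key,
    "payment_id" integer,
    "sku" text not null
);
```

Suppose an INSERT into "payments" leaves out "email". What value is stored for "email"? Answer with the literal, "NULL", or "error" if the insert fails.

email has an explicit DEFAULT 'pending'.
When the column is omitted from an INSERT, that default is used.

'pending'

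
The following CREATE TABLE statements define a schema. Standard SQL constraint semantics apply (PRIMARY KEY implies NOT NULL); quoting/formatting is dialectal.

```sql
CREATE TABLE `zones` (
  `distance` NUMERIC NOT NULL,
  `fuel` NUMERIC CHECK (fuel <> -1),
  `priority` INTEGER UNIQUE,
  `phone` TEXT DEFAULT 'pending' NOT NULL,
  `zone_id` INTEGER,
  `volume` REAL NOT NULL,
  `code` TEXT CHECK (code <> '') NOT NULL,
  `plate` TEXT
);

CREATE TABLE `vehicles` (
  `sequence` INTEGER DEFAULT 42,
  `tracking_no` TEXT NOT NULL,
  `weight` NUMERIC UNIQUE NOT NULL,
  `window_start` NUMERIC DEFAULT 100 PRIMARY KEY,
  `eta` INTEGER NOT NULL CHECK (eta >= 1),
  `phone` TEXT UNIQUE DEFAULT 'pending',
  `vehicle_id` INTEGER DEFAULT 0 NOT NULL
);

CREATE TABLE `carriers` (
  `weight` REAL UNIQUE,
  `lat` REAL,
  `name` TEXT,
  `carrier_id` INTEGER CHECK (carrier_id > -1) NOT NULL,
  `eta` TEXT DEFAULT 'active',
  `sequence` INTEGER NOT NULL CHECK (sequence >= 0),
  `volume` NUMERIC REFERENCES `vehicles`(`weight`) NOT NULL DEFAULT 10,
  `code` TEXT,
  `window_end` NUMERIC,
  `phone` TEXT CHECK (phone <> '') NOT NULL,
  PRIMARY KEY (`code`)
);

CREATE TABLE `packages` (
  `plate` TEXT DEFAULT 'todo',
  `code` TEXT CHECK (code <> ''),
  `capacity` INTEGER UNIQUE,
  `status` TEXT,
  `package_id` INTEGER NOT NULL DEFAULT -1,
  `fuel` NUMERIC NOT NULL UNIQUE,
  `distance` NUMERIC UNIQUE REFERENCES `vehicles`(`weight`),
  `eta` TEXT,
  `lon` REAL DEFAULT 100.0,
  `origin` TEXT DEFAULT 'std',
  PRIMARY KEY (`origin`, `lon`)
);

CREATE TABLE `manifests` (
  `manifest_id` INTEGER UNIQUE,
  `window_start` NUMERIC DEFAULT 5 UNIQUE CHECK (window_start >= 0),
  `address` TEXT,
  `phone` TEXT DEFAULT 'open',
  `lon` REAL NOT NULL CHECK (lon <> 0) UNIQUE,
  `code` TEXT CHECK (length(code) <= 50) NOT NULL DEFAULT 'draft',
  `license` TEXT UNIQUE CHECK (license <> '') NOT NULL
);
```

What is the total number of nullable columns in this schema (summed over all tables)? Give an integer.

21

zones: 4 nullable (fuel, priority, zone_id, plate — PK none and explicit NOT NULL columns excluded).
vehicles: 2 nullable (sequence, phone — PK (window_start) and explicit NOT NULL columns excluded).
carriers: 5 nullable (weight, lat, name, eta, window_end — PK (code) and explicit NOT NULL columns excluded).
packages: 6 nullable (plate, code, capacity, status, distance, eta — PK (origin, lon) and explicit NOT NULL columns excluded).
manifests: 4 nullable (manifest_id, window_start, address, phone — PK none and explicit NOT NULL columns excluded).
Total: 4 + 2 + 5 + 6 + 4 = 21.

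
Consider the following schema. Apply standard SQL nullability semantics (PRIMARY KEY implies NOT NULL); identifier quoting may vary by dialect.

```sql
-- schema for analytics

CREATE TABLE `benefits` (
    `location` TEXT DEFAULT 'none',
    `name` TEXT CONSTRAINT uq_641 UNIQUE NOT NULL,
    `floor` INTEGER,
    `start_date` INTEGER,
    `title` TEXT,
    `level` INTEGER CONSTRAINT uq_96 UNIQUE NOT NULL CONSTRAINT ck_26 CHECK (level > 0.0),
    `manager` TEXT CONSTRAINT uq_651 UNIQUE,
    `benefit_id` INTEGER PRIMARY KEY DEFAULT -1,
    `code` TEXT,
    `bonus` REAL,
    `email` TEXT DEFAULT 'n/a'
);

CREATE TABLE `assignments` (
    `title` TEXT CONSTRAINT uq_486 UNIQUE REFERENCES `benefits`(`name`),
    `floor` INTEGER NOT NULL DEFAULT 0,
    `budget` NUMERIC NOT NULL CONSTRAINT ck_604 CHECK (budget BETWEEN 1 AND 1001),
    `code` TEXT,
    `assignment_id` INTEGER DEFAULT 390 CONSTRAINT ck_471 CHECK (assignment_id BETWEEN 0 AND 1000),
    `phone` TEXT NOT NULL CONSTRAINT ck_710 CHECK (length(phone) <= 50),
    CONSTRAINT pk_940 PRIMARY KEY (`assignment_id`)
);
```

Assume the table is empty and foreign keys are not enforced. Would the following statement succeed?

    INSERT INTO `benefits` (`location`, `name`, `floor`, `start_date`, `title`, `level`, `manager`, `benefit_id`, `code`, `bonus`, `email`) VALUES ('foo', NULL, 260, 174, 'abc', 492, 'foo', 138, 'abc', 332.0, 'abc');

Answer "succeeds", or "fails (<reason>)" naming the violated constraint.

name is explicitly set to NULL, but name is declared NOT NULL.

fails (NOT NULL on name)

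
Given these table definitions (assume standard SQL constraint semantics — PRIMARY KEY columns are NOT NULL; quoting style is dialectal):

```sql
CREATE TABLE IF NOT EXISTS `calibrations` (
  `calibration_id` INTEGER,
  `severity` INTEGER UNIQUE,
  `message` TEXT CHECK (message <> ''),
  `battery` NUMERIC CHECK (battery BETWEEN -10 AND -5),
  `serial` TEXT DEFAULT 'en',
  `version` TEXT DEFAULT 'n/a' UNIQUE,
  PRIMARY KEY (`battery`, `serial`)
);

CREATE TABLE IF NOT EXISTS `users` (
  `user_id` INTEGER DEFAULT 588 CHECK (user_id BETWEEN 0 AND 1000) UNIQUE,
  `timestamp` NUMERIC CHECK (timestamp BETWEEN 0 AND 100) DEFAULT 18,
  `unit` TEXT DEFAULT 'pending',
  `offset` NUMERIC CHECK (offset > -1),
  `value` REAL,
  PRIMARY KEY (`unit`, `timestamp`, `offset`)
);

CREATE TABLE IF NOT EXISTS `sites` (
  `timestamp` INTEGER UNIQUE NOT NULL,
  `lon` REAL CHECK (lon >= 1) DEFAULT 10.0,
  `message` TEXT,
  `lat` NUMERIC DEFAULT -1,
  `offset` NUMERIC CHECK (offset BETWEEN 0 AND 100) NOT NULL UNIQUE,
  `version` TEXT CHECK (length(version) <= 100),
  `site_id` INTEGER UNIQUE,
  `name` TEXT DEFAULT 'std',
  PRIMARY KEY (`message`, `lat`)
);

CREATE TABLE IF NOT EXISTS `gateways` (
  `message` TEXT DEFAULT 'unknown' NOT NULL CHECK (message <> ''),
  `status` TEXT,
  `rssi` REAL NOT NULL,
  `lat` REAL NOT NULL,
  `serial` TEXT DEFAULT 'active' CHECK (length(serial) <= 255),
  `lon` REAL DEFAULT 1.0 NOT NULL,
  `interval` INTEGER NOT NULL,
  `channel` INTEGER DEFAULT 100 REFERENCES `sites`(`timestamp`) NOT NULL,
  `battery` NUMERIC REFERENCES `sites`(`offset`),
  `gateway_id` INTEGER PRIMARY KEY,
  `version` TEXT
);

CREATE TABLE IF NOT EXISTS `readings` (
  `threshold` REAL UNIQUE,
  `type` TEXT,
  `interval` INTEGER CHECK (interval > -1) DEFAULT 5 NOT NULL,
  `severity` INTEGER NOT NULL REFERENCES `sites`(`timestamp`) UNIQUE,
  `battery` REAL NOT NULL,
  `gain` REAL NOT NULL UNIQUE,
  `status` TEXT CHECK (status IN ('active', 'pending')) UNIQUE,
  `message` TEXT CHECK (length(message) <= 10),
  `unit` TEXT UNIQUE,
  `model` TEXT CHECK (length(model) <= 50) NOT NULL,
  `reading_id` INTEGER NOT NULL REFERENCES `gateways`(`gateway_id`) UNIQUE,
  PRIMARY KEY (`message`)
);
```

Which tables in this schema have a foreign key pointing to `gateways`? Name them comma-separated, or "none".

readings

- readings.reading_id references gateways(gateway_id).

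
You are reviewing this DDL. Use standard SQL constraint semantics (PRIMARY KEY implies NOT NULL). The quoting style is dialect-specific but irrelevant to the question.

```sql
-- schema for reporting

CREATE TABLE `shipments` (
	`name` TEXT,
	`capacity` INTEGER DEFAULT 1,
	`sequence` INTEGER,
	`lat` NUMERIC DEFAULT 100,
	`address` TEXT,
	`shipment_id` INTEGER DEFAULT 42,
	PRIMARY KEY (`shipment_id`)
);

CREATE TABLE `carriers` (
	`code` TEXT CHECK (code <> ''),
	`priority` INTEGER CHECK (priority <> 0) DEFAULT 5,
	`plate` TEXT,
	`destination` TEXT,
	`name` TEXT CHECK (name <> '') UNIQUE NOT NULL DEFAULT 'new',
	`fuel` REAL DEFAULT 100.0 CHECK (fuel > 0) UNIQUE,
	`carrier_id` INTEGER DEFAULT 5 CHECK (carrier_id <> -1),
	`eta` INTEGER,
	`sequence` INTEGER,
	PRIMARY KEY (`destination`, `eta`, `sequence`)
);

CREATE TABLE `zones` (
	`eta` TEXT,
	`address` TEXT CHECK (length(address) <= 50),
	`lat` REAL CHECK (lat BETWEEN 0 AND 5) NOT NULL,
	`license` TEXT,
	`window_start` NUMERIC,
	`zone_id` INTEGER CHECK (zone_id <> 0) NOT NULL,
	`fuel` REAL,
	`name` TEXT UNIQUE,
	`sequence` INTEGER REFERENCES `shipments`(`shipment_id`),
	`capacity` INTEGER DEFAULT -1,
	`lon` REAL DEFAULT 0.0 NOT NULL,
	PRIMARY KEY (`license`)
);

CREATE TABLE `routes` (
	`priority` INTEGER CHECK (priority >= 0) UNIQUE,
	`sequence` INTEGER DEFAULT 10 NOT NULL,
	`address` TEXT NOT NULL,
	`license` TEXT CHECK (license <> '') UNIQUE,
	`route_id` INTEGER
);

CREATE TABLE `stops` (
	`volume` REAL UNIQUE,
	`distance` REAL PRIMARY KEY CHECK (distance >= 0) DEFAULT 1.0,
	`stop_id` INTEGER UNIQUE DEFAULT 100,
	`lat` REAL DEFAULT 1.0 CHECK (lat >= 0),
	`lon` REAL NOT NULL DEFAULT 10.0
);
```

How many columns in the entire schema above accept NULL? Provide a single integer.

shipments: 5 nullable (name, capacity, sequence, lat, address — PK (shipment_id) and explicit NOT NULL columns excluded).
carriers: 5 nullable (code, priority, plate, fuel, carrier_id — PK (destination, eta, sequence) and explicit NOT NULL columns excluded).
zones: 7 nullable (eta, address, window_start, fuel, name, sequence, capacity — PK (license) and explicit NOT NULL columns excluded).
routes: 3 nullable (priority, license, route_id — PK none and explicit NOT NULL columns excluded).
stops: 3 nullable (volume, stop_id, lat — PK (distance) and explicit NOT NULL columns excluded).
Total: 5 + 5 + 7 + 3 + 3 = 23.

23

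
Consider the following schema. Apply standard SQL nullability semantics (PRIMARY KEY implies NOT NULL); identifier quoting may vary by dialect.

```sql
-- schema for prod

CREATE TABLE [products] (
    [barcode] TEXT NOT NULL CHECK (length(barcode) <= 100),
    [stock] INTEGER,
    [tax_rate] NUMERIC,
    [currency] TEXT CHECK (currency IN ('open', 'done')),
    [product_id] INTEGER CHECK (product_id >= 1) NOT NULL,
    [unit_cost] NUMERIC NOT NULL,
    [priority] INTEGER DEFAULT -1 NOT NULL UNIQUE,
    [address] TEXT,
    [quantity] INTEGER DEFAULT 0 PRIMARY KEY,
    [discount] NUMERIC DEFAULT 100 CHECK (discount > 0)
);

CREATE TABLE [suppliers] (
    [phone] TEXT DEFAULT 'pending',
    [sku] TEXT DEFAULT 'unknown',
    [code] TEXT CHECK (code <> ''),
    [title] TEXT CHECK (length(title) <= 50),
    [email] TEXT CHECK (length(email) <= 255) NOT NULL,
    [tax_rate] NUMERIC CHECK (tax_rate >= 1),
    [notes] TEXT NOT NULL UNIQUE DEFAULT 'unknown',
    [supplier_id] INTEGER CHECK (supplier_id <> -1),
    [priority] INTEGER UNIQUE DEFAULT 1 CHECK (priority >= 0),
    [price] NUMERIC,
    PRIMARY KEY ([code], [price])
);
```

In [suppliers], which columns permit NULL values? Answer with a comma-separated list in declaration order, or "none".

phone, sku, title, tax_rate, supplier_id, priority

- phone: DEFAULT only fills an omitted column; an explicit NULL is still allowed → nullable.
- sku: DEFAULT only fills an omitted column; an explicit NULL is still allowed → nullable.
- code: part of the PRIMARY KEY, which implies NOT NULL → not nullable.
- title: CHECK does not forbid NULL (a CHECK constraint passes when its expression is NULL) → nullable.
- email: declared NOT NULL → not nullable.
- tax_rate: CHECK does not forbid NULL (a CHECK constraint passes when its expression is NULL) → nullable.
- notes: declared NOT NULL → not nullable.
- supplier_id: CHECK does not forbid NULL (a CHECK constraint passes when its expression is NULL) → nullable.
- priority: CHECK does not forbid NULL (a CHECK constraint passes when its expression is NULL) → nullable.
- price: part of the PRIMARY KEY, which implies NOT NULL → not nullable.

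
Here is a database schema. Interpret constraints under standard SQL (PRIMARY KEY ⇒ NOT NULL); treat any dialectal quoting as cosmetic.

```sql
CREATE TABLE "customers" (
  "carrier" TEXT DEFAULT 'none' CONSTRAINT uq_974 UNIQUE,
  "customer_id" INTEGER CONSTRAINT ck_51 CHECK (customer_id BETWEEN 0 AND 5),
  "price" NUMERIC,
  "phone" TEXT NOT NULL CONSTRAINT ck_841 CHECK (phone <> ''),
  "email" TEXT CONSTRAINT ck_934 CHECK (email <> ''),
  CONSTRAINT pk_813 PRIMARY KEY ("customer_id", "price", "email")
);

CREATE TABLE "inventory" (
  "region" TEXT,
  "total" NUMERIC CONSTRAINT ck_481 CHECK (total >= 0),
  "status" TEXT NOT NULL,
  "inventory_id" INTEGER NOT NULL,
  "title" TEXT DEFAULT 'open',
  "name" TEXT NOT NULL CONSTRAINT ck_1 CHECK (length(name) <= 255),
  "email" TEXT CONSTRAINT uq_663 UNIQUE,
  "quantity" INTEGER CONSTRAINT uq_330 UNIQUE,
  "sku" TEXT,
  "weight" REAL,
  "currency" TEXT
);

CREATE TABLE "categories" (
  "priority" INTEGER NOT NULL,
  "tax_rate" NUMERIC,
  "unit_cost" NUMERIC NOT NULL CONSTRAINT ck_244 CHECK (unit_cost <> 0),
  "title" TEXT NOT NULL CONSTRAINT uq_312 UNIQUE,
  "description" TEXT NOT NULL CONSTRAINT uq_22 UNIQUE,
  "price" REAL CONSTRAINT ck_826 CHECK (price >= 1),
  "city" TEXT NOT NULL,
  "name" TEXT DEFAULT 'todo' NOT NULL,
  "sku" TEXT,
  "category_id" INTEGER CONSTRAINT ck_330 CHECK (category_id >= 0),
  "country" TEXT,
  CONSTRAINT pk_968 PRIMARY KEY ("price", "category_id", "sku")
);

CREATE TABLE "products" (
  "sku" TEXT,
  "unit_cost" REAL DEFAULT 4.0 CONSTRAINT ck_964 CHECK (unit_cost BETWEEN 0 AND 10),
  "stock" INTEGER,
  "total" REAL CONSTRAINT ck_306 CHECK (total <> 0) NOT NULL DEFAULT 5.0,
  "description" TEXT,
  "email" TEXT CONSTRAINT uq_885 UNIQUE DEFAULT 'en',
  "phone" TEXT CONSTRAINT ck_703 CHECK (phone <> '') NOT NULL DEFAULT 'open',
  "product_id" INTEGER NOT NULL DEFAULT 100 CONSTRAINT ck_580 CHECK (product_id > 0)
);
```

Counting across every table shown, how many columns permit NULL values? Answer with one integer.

16

customers: 1 nullable (carrier — PK (customer_id, price, email) and explicit NOT NULL columns excluded).
inventory: 8 nullable (region, total, title, email, quantity, sku, weight, currency — PK none and explicit NOT NULL columns excluded).
categories: 2 nullable (tax_rate, country — PK (price, category_id, sku) and explicit NOT NULL columns excluded).
products: 5 nullable (sku, unit_cost, stock, description, email — PK none and explicit NOT NULL columns excluded).
Total: 1 + 8 + 2 + 5 = 16.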